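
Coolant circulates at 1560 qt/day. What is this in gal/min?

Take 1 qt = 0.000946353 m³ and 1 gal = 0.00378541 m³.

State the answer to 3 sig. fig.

1560 qt/day × 0.000946353 m³/qt ÷ 86400 s/day = 1.70869×10⁻⁵ m³/s
1.70869×10⁻⁵ m³/s ÷ 0.00378541 m³/gal × 60 s/min = 0.270833 gal/min

0.271 gal/min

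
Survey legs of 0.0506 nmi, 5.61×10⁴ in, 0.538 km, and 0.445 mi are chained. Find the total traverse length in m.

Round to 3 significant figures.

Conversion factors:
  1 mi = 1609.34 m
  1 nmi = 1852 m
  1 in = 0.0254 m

0.0506 nmi × 1852 → 93.7112 m
5.61×10⁴ in × 0.0254 → 1424.94 m
0.538 km × 1000 → 538 m
0.445 mi × 1609.34 → 716.156 m
Combined: 93.7112 + 1424.94 + 538 + 716.156 = 2772.81 m

2770 m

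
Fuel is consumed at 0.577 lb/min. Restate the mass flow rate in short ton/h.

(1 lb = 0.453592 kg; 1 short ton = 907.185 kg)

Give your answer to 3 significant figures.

0.577 lb/min × 0.453592 kg/lb ÷ 60 s/min = 0.00436204 kg/s
0.00436204 kg/s ÷ 907.185 kg/short ton × 3600 s/h = 0.01731 short ton/h

0.0173 short ton/h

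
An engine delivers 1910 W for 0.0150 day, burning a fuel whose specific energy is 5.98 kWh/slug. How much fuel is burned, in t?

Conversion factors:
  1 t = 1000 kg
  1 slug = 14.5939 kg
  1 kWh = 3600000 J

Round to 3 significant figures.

0.0150 day → 1296 s
E = P × t = 1910 × 1296 = 2.47536×10⁶ J
5.98 kWh/slug → 1.47514×10⁶ J/kg
m = E / e_s = 2.47536×10⁶ / 1.47514×10⁶ = 1.67805 kg
In t: 1.67805 / 1000 = 0.00167805 t

0.00168 t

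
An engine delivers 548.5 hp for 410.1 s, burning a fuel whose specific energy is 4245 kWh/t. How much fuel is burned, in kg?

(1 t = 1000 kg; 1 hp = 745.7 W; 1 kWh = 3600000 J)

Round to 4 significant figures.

10.98 kg

548.5 hp → 409016 W
E = P × t = 409016 × 410.1 = 1.67737×10⁸ J
4245 kWh/t → 1.5282×10⁷ J/kg
m = E / e_s = 1.67737×10⁸ / 1.5282×10⁷ = 10.9761 kg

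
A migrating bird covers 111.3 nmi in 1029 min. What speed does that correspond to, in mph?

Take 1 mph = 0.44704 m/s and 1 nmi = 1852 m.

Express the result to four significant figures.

7.468 mph

111.3 nmi × 1852 = 206128 m
1029 min × 60 = 61740 s
v = d / t = 206128 m / 61740 s = 3.33865 m/s
3.33865 m/s ÷ (0.44704 m/s/mph) = 7.46835 mph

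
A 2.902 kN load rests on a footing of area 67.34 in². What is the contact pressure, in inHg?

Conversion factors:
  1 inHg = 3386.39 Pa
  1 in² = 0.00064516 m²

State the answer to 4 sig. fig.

19.73 inHg

2.902 kN × 1000 → 2902 N
67.34 in² × 0.00064516 → 0.0434451 m²
P = F / A = 2902 N / 0.0434451 m² = 66796.9 Pa
66796.9 Pa ÷ (3386.39 Pa/inHg) = 19.7251 inHg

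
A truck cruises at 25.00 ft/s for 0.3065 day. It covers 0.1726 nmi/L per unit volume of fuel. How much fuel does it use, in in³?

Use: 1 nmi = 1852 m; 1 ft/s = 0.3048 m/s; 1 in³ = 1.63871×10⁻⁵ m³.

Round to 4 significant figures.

25.00 ft/s → 7.62 m/s
0.3065 day → 26481.6 s
d = v × t = 7.62 × 26481.6 = 201790 m
0.1726 nmi/L → 319655 m/m³
V = d / (distance per unit fuel) = 201790 / 319655 = 0.631274 m³
In in³: 0.631274 / 1.63871×10⁻⁵ = 38522.6 in³

3.852×10⁴ in³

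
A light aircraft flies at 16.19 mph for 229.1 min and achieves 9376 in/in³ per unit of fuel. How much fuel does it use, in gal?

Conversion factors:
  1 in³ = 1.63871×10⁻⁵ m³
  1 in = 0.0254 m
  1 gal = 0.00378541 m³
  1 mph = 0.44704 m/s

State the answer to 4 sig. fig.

1.808 gal

16.19 mph → 7.23758 m/s
229.1 min → 13746 s
d = v × t = 7.23758 × 13746 = 99487.8 m
9376 in/in³ → 1.45328×10⁷ m/m³
V = d / (distance per unit fuel) = 99487.8 / 1.45328×10⁷ = 0.00684574 m³
In gal: 0.00684574 / 0.00378541 = 1.80845 gal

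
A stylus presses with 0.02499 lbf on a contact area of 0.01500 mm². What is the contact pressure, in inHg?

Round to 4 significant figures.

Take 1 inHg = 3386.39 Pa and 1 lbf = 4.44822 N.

2188 inHg

0.02499 lbf × 4.44822 = 0.111161 N
0.01500 mm² × 10⁻⁶ = 1.5×10⁻⁸ m²
P = F / A = 0.111161 N / 1.5×10⁻⁸ m² = 7.41073×10⁶ Pa
7.41073×10⁶ Pa ÷ (3386.39 Pa/inHg) = 2188.39 inHg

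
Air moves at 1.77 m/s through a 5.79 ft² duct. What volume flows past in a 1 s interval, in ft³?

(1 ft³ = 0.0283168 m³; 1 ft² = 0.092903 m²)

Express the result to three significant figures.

5.79 ft² × 0.092903 → 0.537908 m²
V = v × A × t = 1.77 m/s × 0.537908 m² × 1 s = 0.952097 m³
0.952097 m³ ÷ (0.0283168 m³/ft³) = 33.623 ft³

33.6 ft³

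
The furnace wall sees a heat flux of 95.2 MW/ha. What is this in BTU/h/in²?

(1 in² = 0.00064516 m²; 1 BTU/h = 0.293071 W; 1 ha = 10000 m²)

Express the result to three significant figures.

95.2 MW/ha × 1000000 W/MW ÷ 10000 m²/ha = 9520 W/m²
9520 W/m² ÷ 0.293071 W/BTU/h × 0.00064516 m²/in² = 20.9571 BTU/h/in²

21.0 BTU/h/in²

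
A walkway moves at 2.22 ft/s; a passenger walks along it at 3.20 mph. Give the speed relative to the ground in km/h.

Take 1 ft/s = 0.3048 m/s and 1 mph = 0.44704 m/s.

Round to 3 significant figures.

7.59 km/h

2.22 ft/s × 0.3048 = 0.676656 m/s
3.20 mph × 0.44704 = 1.43053 m/s
Sum: 0.676656 + 1.43053 = 2.10719 m/s
In km/h: 2.10719 / (1/3.6) = 7.58588 km/h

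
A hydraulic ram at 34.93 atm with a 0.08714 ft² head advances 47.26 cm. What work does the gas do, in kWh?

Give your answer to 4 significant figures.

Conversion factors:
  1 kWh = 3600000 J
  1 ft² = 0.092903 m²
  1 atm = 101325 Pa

34.93 atm → 3.53928×10⁶ Pa
0.08714 ft² → 0.00809557 m²
F = P × A = 3.53928×10⁶ × 0.00809557 = 28652.5 N
47.26 cm → 0.4726 m
W = F × d = 28652.5 × 0.4726 = 13541.2 J
In kWh: 13541.2 / 3600000 = 0.00376144 kWh

0.003761 kWh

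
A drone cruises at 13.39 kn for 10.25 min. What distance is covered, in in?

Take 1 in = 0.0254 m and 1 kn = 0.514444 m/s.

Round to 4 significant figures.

1.668×10⁵ in

13.39 kn × 0.514444 = 6.88841 m/s
10.25 min × 60 = 615 s
d = v × t = 6.88841 m/s × 615 s = 4236.37 m
4236.37 m ÷ (0.0254 m/in) = 166786 in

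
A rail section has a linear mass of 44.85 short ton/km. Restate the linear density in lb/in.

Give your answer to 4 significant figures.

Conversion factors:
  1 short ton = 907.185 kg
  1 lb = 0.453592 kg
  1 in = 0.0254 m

2.278 lb/in

44.85 short ton/km × 907.185 kg/short ton ÷ 1000 m/km = 40.6872 kg/m
40.6872 kg/m ÷ 0.453592 kg/lb × 0.0254 m/in = 2.27838 lb/in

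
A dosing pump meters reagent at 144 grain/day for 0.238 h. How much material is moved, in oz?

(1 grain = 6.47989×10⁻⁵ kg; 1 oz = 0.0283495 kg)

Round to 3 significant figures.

0.00326 oz

144 grain/day → 1.07998×10⁻⁷ kg/s
0.238 h → 856.8 s
m = ṁ × t = 1.07998×10⁻⁷ × 856.8 = 9.25327×10⁻⁵ kg
In oz: 9.25327×10⁻⁵ / 0.0283495 = 0.003264 oz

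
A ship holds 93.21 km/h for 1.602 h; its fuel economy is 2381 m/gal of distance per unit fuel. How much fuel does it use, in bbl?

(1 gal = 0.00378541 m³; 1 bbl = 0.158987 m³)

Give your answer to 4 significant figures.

93.21 km/h → 25.8917 m/s
1.602 h → 5767.2 s
d = v × t = 25.8917 × 5767.2 = 149323 m
2381 m/gal → 628994 m/m³
V = d / (distance per unit fuel) = 149323 / 628994 = 0.2374 m³
In bbl: 0.2374 / 0.158987 = 1.4932 bbl

1.493 bbl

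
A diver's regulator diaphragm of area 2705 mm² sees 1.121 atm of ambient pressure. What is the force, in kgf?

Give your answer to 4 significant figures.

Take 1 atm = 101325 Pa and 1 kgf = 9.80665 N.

31.33 kgf

1.121 atm × 101325 = 113585 Pa
2705 mm² × 10⁻⁶ = 0.002705 m²
F = P × A = 113585 Pa × 0.002705 m² = 307.247 N
307.247 N ÷ (9.80665 N/kgf) = 31.3305 kgf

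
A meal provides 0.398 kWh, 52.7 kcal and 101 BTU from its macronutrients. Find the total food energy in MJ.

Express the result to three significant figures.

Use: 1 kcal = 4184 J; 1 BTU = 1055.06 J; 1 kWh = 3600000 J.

0.398 kWh × 3600000 → 1.4328×10⁶ J
52.7 kcal × 4184 → 220497 J
101 BTU × 1055.06 → 106561 J
Total: 1.4328×10⁶ + 220497 + 106561 = 1.75986×10⁶ J
In MJ: 1.75986×10⁶ / 1000000 = 1.75986 MJ

1.76 MJ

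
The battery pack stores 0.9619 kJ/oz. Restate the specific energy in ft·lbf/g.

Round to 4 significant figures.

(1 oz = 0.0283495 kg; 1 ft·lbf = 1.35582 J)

25.03 ft·lbf/g

0.9619 kJ/oz × 1000 J/kJ ÷ 0.0283495 kg/oz = 33930.1 J/kg
33930.1 J/kg ÷ 1.35582 J/ft·lbf × 0.001 kg/g = 25.0255 ft·lbf/g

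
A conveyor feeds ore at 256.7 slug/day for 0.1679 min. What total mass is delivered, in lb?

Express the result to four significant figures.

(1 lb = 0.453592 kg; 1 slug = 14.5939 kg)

0.9630 lb

256.7 slug/day → 0.0433594 kg/s
0.1679 min → 10.074 s
m = ṁ × t = 0.0433594 × 10.074 = 0.436803 kg
In lb: 0.436803 / 0.453592 = 0.962987 lb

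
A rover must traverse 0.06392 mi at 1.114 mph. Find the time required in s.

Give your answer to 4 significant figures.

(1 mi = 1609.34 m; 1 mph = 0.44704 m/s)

206.6 s

0.06392 mi × 1609.34 → 102.869 m
1.114 mph × 0.44704 → 0.498003 m/s
t = d / v = 102.869 m / 0.498003 m/s = 206.563 s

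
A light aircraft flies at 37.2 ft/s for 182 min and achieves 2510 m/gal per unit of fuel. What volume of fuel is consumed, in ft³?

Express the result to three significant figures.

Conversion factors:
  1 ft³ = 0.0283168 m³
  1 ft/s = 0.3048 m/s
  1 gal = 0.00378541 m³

37.2 ft/s → 11.3386 m/s
182 min → 10920 s
d = v × t = 11.3386 × 10920 = 123818 m
2510 m/gal → 663072 m/m³
V = d / (distance per unit fuel) = 123818 / 663072 = 0.186734 m³
In ft³: 0.186734 / 0.0283168 = 6.59446 ft³

6.59 ft³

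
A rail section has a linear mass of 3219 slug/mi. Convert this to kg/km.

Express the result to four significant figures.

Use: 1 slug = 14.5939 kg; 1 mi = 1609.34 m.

2.919×10⁴ kg/km

3219 slug/mi × 14.5939 kg/slug ÷ 1609.34 m/mi = 29.1907 kg/m
29.1907 kg/m × 1000 m/km = 29190.7 kg/km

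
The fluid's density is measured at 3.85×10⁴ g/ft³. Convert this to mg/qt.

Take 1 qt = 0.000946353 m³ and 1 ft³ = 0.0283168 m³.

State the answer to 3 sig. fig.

3.85×10⁴ g/ft³ × 0.001 kg/g ÷ 0.0283168 m³/ft³ = 1359.62 kg/m³
1359.62 kg/m³ ÷ 10⁻⁶ kg/mg × 0.000946353 m³/qt = 1.28668×10⁶ mg/qt

1.29×10⁶ mg/qt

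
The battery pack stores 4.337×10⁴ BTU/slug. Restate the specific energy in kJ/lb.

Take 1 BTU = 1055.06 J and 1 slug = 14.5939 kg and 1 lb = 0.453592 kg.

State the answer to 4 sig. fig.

4.337×10⁴ BTU/slug × 1055.06 J/BTU ÷ 14.5939 kg/slug = 3.13542×10⁶ J/kg
3.13542×10⁶ J/kg ÷ 1000 J/kJ × 0.453592 kg/lb = 1422.2 kJ/lb

1422 kJ/lb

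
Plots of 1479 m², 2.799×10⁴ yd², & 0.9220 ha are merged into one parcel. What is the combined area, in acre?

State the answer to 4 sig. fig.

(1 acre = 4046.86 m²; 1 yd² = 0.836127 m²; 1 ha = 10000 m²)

8.427 acre

1479 m² (already m²)
2.799×10⁴ yd² × 0.836127 = 23403.2 m²
0.9220 ha × 10000 = 9220 m²
Combined: 1479 + 23403.2 + 9220 = 34102.2 m²
In acre: 34102.2 / 4046.86 = 8.42683 acre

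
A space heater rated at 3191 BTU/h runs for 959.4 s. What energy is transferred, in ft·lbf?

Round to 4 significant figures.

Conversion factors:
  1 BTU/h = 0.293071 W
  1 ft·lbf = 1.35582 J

3191 BTU/h × 0.293071 → 935.19 W
E = P × t = 935.19 W × 959.4 s = 897221 J
897221 J ÷ (1.35582 J/ft·lbf) = 661755 ft·lbf

6.618×10⁵ ft·lbf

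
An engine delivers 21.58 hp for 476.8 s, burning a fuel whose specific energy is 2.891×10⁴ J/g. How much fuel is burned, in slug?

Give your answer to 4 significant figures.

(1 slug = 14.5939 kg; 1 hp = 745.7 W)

21.58 hp → 16092.2 W
E = P × t = 16092.2 × 476.8 = 7.67276×10⁶ J
2.891×10⁴ J/g → 2.891×10⁷ J/kg
m = E / e_s = 7.67276×10⁶ / 2.891×10⁷ = 0.265402 kg
In slug: 0.265402 / 14.5939 = 0.0181858 slug

0.01819 slug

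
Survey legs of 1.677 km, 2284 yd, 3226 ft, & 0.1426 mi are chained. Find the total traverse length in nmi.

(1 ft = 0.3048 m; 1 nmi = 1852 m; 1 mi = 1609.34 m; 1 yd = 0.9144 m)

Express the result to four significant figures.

1.677 km × 1000 = 1677 m
2284 yd × 0.9144 = 2088.49 m
3226 ft × 0.3048 = 983.285 m
0.1426 mi × 1609.34 = 229.492 m
Total: 1677 + 2088.49 + 983.285 + 229.492 = 4978.27 m
In nmi: 4978.27 / 1852 = 2.68805 nmi

2.688 nmi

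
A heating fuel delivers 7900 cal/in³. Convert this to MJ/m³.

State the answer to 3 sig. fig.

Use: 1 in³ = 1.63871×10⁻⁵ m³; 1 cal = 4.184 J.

2020 MJ/m³

7900 cal/in³ × 4.184 J/cal ÷ 1.63871×10⁻⁵ m³/in³ = 2.01705×10⁹ J/m³
2.01705×10⁹ J/m³ ÷ 1000000 J/MJ = 2017.05 MJ/m³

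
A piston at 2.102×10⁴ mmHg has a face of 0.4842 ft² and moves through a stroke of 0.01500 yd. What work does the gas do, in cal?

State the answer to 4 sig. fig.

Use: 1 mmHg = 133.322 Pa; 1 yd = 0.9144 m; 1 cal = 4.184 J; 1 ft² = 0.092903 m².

2.102×10⁴ mmHg → 2.80243×10⁶ Pa
0.4842 ft² → 0.0449836 m²
F = P × A = 2.80243×10⁶ × 0.0449836 = 126063 N
0.01500 yd → 0.013716 m
W = F × d = 126063 × 0.013716 = 1729.08 J
In cal: 1729.08 / 4.184 = 413.26 cal

413.3 cal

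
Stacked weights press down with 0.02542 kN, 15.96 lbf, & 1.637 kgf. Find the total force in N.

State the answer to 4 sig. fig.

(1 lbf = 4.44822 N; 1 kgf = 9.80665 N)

112.5 N

0.02542 kN × 1000 = 25.42 N
15.96 lbf × 4.44822 = 70.9936 N
1.637 kgf × 9.80665 = 16.0535 N
Total: 25.42 + 70.9936 + 16.0535 = 112.467 N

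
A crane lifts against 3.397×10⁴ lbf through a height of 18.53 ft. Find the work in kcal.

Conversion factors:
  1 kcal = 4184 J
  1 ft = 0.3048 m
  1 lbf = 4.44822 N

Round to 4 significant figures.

3.397×10⁴ lbf × 4.44822 → 151106 N
18.53 ft × 0.3048 → 5.64794 m
W = F × d = 151106 N × 5.64794 m = 853438 J
853438 J ÷ (4184 J/kcal) = 203.977 kcal

204.0 kcal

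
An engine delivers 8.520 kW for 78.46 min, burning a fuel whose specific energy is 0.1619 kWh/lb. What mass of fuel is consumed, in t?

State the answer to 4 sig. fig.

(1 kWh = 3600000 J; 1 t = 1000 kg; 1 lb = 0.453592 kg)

8.520 kW → 8520 W
78.46 min → 4707.6 s
E = P × t = 8520 × 4707.6 = 4.01088×10⁷ J
0.1619 kWh/lb → 1.28494×10⁶ J/kg
m = E / e_s = 4.01088×10⁷ / 1.28494×10⁶ = 31.2145 kg
In t: 31.2145 / 1000 = 0.0312145 t

0.03121 t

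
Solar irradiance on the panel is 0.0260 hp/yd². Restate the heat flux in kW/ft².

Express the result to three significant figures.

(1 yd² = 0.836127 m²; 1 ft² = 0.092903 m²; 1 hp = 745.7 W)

0.0260 hp/yd² × 745.7 W/hp ÷ 0.836127 m²/yd² = 23.1881 W/m²
23.1881 W/m² ÷ 1000 W/kW × 0.092903 m²/ft² = 0.00215424 kW/ft²

0.00215 kW/ft²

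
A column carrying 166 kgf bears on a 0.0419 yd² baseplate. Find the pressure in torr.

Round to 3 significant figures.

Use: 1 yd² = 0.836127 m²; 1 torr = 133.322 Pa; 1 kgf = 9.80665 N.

166 kgf × 9.80665 = 1627.9 N
0.0419 yd² × 0.836127 = 0.0350337 m²
P = F / A = 1627.9 N / 0.0350337 m² = 46466.7 Pa
46466.7 Pa ÷ (133.322 Pa/torr) = 348.53 torr

349 torr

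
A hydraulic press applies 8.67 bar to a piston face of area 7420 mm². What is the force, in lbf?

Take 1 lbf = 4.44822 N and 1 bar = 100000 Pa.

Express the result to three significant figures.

1450 lbf

8.67 bar × 100000 = 867000 Pa
7420 mm² × 10⁻⁶ = 0.00742 m²
F = P × A = 867000 Pa × 0.00742 m² = 6433.14 N
6433.14 N ÷ (4.44822 N/lbf) = 1446.23 lbf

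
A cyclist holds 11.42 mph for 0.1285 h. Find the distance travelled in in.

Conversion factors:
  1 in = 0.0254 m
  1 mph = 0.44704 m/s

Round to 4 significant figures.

11.42 mph × 0.44704 = 5.1052 m/s
0.1285 h × 3600 = 462.6 s
d = v × t = 5.1052 m/s × 462.6 s = 2361.67 m
2361.67 m ÷ (0.0254 m/in) = 92979.1 in

9.298×10⁴ in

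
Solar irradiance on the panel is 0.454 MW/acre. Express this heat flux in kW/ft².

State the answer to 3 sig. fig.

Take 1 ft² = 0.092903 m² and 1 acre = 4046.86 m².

0.454 MW/acre × 1000000 W/MW ÷ 4046.86 m²/acre = 112.186 W/m²
112.186 W/m² ÷ 1000 W/kW × 0.092903 m²/ft² = 0.0104224 kW/ft²

0.0104 kW/ft²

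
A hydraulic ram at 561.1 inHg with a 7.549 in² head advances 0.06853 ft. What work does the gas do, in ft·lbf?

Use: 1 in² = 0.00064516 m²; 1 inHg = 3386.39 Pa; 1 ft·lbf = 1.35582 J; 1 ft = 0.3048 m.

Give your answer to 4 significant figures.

142.6 ft·lbf

561.1 inHg → 1.9001×10⁶ Pa
7.549 in² → 0.00487031 m²
F = P × A = 1.9001×10⁶ × 0.00487031 = 9254.08 N
0.06853 ft → 0.0208879 m
W = F × d = 9254.08 × 0.0208879 = 193.298 J
In ft·lbf: 193.298 / 1.35582 = 142.569 ft·lbf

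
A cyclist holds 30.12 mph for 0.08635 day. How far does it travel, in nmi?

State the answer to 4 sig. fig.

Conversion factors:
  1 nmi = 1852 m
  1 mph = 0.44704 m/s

54.24 nmi

30.12 mph × 0.44704 = 13.4648 m/s
0.08635 day × 86400 = 7460.64 s
d = v × t = 13.4648 m/s × 7460.64 s = 100456 m
100456 m ÷ (1852 m/nmi) = 54.2419 nmi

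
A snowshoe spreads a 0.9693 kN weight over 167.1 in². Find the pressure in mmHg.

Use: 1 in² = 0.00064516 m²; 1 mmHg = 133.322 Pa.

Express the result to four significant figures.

0.9693 kN × 1000 = 969.3 N
167.1 in² × 0.00064516 = 0.107806 m²
P = F / A = 969.3 N / 0.107806 m² = 8991.15 Pa
8991.15 Pa ÷ (133.322 Pa/mmHg) = 67.4394 mmHg

67.44 mmHg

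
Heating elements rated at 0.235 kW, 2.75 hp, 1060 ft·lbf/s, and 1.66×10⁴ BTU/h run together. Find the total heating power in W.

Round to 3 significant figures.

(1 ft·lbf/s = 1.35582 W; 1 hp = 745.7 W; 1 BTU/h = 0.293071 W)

0.235 kW × 1000 → 235 W
2.75 hp × 745.7 → 2050.68 W
1060 ft·lbf/s × 1.35582 → 1437.17 W
1.66×10⁴ BTU/h × 0.293071 → 4864.98 W
Total: 235 + 2050.68 + 1437.17 + 4864.98 = 8587.83 W

8590 W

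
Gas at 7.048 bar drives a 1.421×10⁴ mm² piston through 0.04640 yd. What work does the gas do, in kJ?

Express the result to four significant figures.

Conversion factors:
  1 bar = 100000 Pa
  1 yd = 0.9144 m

0.4249 kJ

7.048 bar → 704800 Pa
1.421×10⁴ mm² → 0.01421 m²
F = P × A = 704800 × 0.01421 = 10015.2 N
0.04640 yd → 0.0424282 m
W = F × d = 10015.2 × 0.0424282 = 424.927 J
In kJ: 424.927 / 1000 = 0.424927 kJ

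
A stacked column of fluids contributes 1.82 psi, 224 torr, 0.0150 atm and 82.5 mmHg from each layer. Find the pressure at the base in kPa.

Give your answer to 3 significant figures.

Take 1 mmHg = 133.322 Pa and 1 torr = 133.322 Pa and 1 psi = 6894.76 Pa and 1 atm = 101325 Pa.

54.9 kPa

1.82 psi × 6894.76 → 12548.5 Pa
224 torr × 133.322 → 29864.1 Pa
0.0150 atm × 101325 → 1519.88 Pa
82.5 mmHg × 133.322 → 10999.1 Pa
Total: 12548.5 + 29864.1 + 1519.88 + 10999.1 = 54931.6 Pa
In kPa: 54931.6 / 1000 = 54.9316 kPa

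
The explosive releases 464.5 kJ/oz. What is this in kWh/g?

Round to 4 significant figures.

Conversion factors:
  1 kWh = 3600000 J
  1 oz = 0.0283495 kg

464.5 kJ/oz × 1000 J/kJ ÷ 0.0283495 kg/oz = 1.63848×10⁷ J/kg
1.63848×10⁷ J/kg ÷ 3600000 J/kWh × 0.001 kg/g = 0.00455133 kWh/g

0.004551 kWh/g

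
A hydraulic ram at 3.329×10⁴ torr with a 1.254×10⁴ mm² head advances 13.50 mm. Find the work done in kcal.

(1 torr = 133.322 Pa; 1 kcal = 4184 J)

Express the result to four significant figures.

3.329×10⁴ torr → 4.43829×10⁶ Pa
1.254×10⁴ mm² → 0.01254 m²
F = P × A = 4.43829×10⁶ × 0.01254 = 55656.2 N
13.50 mm → 0.0135 m
W = F × d = 55656.2 × 0.0135 = 751.359 J
In kcal: 751.359 / 4184 = 0.179579 kcal

0.1796 kcal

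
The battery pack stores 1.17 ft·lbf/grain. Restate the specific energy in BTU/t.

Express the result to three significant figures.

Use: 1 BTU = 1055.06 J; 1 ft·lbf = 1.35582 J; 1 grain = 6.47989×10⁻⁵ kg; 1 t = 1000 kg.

2.32×10⁴ BTU/t

1.17 ft·lbf/grain × 1.35582 J/ft·lbf ÷ 6.47989×10⁻⁵ kg/grain = 24480.5 J/kg
24480.5 J/kg ÷ 1055.06 J/BTU × 1000 kg/t = 23202.9 BTU/t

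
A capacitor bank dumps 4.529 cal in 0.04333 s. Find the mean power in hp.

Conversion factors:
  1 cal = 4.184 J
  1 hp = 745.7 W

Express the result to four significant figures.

0.5865 hp

4.529 cal × 4.184 → 18.9493 J
P = E / t = 18.9493 J / 0.04333 s = 437.325 W
437.325 W ÷ (745.7 W/hp) = 0.586462 hp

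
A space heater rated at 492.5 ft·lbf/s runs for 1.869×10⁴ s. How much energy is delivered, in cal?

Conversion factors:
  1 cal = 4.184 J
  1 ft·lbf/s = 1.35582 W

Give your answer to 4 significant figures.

492.5 ft·lbf/s × 1.35582 → 667.741 W
E = P × t = 667.741 W × 18690 s = 1.24801×10⁷ J
1.24801×10⁷ J ÷ (4.184 J/cal) = 2.98282×10⁶ cal

2.983×10⁶ cal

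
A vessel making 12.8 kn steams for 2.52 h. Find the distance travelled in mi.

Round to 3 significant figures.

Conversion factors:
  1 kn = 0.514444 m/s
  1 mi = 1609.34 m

37.1 mi

12.8 kn × 0.514444 = 6.58488 m/s
2.52 h × 3600 = 9072 s
d = v × t = 6.58488 m/s × 9072 s = 59738 m
59738 m ÷ (1609.34 m/mi) = 37.1196 mi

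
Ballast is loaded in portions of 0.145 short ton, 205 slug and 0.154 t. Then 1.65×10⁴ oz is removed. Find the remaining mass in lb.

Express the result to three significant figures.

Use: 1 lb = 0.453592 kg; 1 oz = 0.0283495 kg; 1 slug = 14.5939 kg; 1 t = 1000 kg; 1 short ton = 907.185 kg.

0.145 short ton × 907.185 = 131.542 kg
205 slug × 14.5939 = 2991.75 kg
0.154 t × 1000 = 154 kg
1.65×10⁴ oz × 0.0283495 = 467.767 kg
Result: 131.542 + 2991.75 + 154 − 467.767 = 2809.52 kg
In lb: 2809.52 / 0.453592 = 6193.94 lb

6190 lb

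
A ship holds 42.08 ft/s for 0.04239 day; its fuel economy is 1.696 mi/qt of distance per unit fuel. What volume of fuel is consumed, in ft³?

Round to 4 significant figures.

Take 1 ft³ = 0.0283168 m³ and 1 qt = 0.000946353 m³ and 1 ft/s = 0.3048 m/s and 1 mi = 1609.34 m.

0.5752 ft³

42.08 ft/s → 12.826 m/s
0.04239 day → 3662.5 s
d = v × t = 12.826 × 3662.5 = 46975.2 m
1.696 mi/qt → 2.88417×10⁶ m/m³
V = d / (distance per unit fuel) = 46975.2 / 2.88417×10⁶ = 0.0162873 m³
In ft³: 0.0162873 / 0.0283168 = 0.575182 ft³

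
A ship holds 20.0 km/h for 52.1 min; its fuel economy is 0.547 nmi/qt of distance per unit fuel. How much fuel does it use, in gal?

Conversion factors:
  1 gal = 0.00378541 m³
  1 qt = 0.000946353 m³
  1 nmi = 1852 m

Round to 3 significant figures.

4.29 gal

20.0 km/h → 5.55556 m/s
52.1 min → 3126 s
d = v × t = 5.55556 × 3126 = 17366.7 m
0.547 nmi/qt → 1.07047×10⁶ m/m³
V = d / (distance per unit fuel) = 17366.7 / 1.07047×10⁶ = 0.0162234 m³
In gal: 0.0162234 / 0.00378541 = 4.28577 gal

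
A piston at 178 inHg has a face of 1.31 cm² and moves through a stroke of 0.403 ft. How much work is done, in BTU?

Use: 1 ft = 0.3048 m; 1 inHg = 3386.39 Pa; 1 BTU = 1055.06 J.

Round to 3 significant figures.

0.00919 BTU

178 inHg → 602777 Pa
1.31 cm² → 1.31×10⁻⁴ m²
F = P × A = 602777 × 1.31×10⁻⁴ = 78.9638 N
0.403 ft → 0.122834 m
W = F × d = 78.9638 × 0.122834 = 9.69944 J
In BTU: 9.69944 / 1055.06 = 0.00919326 BTU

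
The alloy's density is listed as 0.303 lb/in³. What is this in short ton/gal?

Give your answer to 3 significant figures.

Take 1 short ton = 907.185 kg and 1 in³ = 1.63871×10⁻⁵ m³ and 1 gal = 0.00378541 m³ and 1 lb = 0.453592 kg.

0.0350 short ton/gal

0.303 lb/in³ × 0.453592 kg/lb ÷ 1.63871×10⁻⁵ m³/in³ = 8386.99 kg/m³
8386.99 kg/m³ ÷ 907.185 kg/short ton × 0.00378541 m³/gal = 0.0349964 short ton/gal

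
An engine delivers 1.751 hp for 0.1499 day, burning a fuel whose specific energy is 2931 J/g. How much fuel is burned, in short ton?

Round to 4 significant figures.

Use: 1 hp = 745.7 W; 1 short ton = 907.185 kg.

1.751 hp → 1305.72 W
0.1499 day → 12951.4 s
E = P × t = 1305.72 × 12951.4 = 1.69109×10⁷ J
2931 J/g → 2.931×10⁶ J/kg
m = E / e_s = 1.69109×10⁷ / 2.931×10⁶ = 5.76967 kg
In short ton: 5.76967 / 907.185 = 0.00635997 short ton

0.006360 short ton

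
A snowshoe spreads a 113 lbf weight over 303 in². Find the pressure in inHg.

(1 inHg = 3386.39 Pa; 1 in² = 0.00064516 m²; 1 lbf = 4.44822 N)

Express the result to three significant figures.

113 lbf × 4.44822 → 502.649 N
303 in² × 0.00064516 → 0.195483 m²
P = F / A = 502.649 N / 0.195483 m² = 2571.32 Pa
2571.32 Pa ÷ (3386.39 Pa/inHg) = 0.75931 inHg

0.759 inHg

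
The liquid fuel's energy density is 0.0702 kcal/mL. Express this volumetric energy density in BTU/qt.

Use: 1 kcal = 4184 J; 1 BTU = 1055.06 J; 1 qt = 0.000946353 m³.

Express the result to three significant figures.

0.0702 kcal/mL × 4184 J/kcal ÷ 10⁻⁶ m³/mL = 2.93717×10⁸ J/m³
2.93717×10⁸ J/m³ ÷ 1055.06 J/BTU × 0.000946353 m³/qt = 263.454 BTU/qt

263 BTU/qt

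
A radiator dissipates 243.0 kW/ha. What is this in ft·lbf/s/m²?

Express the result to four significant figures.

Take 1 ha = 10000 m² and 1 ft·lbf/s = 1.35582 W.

243.0 kW/ha × 1000 W/kW ÷ 10000 m²/ha = 24.3 W/m²
24.3 W/m² ÷ 1.35582 W/ft·lbf/s = 17.9227 ft·lbf/s/m²

17.92 ft·lbf/s/m²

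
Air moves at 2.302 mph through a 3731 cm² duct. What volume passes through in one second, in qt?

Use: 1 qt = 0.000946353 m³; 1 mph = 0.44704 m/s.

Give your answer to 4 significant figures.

405.7 qt

2.302 mph × 0.44704 = 1.02909 m/s
3731 cm² × 0.0001 = 0.3731 m²
V = v × A × t = 1.02909 m/s × 0.3731 m² × 1 s = 0.383953 m³
0.383953 m³ ÷ (0.000946353 m³/qt) = 405.719 qt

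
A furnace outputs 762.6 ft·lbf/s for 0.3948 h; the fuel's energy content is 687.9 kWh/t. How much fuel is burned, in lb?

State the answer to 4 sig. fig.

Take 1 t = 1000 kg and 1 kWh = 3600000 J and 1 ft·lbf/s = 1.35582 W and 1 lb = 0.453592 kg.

1.308 lb

762.6 ft·lbf/s → 1033.95 W
0.3948 h → 1421.28 s
E = P × t = 1033.95 × 1421.28 = 1.46953×10⁶ J
687.9 kWh/t → 2.47644×10⁶ J/kg
m = E / e_s = 1.46953×10⁶ / 2.47644×10⁶ = 0.593404 kg
In lb: 0.593404 / 0.453592 = 1.30823 lb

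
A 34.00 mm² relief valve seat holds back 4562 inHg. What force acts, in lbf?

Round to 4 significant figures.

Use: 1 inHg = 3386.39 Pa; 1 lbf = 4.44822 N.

4562 inHg × 3386.39 = 1.54487×10⁷ Pa
34.00 mm² × 10⁻⁶ = 3.4×10⁻⁵ m²
F = P × A = 1.54487×10⁷ Pa × 3.4×10⁻⁵ m² = 525.256 N
525.256 N ÷ (4.44822 N/lbf) = 118.082 lbf

118.1 lbf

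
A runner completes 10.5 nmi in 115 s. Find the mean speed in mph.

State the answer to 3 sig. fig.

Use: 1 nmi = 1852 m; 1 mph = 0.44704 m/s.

378 mph

10.5 nmi × 1852 → 19446 m
v = d / t = 19446 m / 115 s = 169.096 m/s
169.096 m/s ÷ (0.44704 m/s/mph) = 378.257 mph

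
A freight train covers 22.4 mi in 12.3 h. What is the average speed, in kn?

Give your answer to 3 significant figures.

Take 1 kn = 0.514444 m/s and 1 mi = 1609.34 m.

22.4 mi × 1609.34 = 36049.2 m
12.3 h × 3600 = 44280 s
v = d / t = 36049.2 m / 44280 s = 0.814119 m/s
0.814119 m/s ÷ (0.514444 m/s/kn) = 1.58252 kn

1.58 kn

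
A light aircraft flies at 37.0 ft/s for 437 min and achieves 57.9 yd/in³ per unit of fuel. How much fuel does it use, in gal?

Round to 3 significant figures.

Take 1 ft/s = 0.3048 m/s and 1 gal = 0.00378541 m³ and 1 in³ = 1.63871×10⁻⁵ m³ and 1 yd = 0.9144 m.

37.0 ft/s → 11.2776 m/s
437 min → 26220 s
d = v × t = 11.2776 × 26220 = 295699 m
57.9 yd/in³ → 3.23082×10⁶ m/m³
V = d / (distance per unit fuel) = 295699 / 3.23082×10⁶ = 0.0915244 m³
In gal: 0.0915244 / 0.00378541 = 24.1782 gal

24.2 gal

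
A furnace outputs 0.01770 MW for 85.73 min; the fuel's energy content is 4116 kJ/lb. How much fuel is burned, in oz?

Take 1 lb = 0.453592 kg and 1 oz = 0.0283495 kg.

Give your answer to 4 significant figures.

353.9 oz

0.01770 MW → 17700 W
85.73 min → 5143.8 s
E = P × t = 17700 × 5143.8 = 9.10453×10⁷ J
4116 kJ/lb → 9.07423×10⁶ J/kg
m = E / e_s = 9.10453×10⁷ / 9.07423×10⁶ = 10.0334 kg
In oz: 10.0334 / 0.0283495 = 353.918 oz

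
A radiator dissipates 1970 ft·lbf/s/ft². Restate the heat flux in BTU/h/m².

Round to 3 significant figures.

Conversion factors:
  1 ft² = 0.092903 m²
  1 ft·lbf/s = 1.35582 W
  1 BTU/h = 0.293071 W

1970 ft·lbf/s/ft² × 1.35582 W/ft·lbf/s ÷ 0.092903 m²/ft² = 28750 W/m²
28750 W/m² ÷ 0.293071 W/BTU/h = 98099.1 BTU/h/m²

9.81×10⁴ BTU/h/m²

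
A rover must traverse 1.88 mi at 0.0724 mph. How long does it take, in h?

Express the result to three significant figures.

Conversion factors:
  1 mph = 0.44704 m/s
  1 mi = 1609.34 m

26.0 h

1.88 mi × 1609.34 = 3025.56 m
0.0724 mph × 0.44704 = 0.0323657 m/s
t = d / v = 3025.56 m / 0.0323657 m/s = 93480.4 s
93480.4 s ÷ (3600 s/h) = 25.9668 h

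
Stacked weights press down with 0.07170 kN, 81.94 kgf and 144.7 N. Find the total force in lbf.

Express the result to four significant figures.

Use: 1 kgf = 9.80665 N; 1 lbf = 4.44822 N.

229.3 lbf

0.07170 kN × 1000 = 71.7 N
81.94 kgf × 9.80665 = 803.557 N
144.7 N (already N)
Sum: 71.7 + 803.557 + 144.7 = 1019.96 N
In lbf: 1019.96 / 4.44822 = 229.296 lbf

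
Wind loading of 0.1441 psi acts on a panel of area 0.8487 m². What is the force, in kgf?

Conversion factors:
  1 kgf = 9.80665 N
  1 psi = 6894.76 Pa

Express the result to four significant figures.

85.98 kgf

0.1441 psi × 6894.76 → 993.535 Pa
F = P × A = 993.535 Pa × 0.8487 m² = 843.213 N
843.213 N ÷ (9.80665 N/kgf) = 85.9838 kgf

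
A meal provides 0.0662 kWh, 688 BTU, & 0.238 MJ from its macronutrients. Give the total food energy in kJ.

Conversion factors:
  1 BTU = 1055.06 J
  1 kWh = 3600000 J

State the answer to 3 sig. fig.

1200 kJ

0.0662 kWh × 3600000 = 238320 J
688 BTU × 1055.06 = 725881 J
0.238 MJ × 1000000 = 238000 J
Combined: 238320 + 725881 + 238000 = 1.2022×10⁶ J
In kJ: 1.2022×10⁶ / 1000 = 1202.2 kJ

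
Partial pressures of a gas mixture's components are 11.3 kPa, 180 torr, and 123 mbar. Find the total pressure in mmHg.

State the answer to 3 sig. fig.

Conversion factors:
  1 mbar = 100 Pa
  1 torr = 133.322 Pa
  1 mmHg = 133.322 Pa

357 mmHg

11.3 kPa × 1000 = 11300 Pa
180 torr × 133.322 = 23998 Pa
123 mbar × 100 = 12300 Pa
Sum: 11300 + 23998 + 12300 = 47598 Pa
In mmHg: 47598 / 133.322 = 357.015 mmHg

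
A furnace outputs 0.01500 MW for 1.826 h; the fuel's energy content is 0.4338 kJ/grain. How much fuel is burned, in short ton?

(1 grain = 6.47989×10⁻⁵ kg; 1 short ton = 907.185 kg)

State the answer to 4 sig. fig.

0.01500 MW → 15000 W
1.826 h → 6573.6 s
E = P × t = 15000 × 6573.6 = 9.8604×10⁷ J
0.4338 kJ/grain → 6.69456×10⁶ J/kg
m = E / e_s = 9.8604×10⁷ / 6.69456×10⁶ = 14.729 kg
In short ton: 14.729 / 907.185 = 0.0162359 short ton

0.01624 short ton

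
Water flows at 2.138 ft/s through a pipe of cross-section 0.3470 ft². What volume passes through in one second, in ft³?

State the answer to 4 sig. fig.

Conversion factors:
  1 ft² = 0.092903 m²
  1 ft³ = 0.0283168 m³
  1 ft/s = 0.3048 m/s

0.7419 ft³

2.138 ft/s × 0.3048 = 0.651662 m/s
0.3470 ft² × 0.092903 = 0.0322373 m²
V = v × A × t = 0.651662 m/s × 0.0322373 m² × 1 s = 0.0210078 m³
0.0210078 m³ ÷ (0.0283168 m³/ft³) = 0.741885 ft³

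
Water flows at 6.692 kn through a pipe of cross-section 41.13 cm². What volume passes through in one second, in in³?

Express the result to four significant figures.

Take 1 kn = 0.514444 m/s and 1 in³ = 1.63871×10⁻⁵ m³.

6.692 kn × 0.514444 = 3.44266 m/s
41.13 cm² × 0.0001 = 0.004113 m²
V = v × A × t = 3.44266 m/s × 0.004113 m² × 1 s = 0.0141597 m³
0.0141597 m³ ÷ (1.63871×10⁻⁵ m³/in³) = 864.076 in³

864.1 in³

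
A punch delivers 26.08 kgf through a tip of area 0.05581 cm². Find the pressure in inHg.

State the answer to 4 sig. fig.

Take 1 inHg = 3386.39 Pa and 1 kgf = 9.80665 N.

1.353×10⁴ inHg

26.08 kgf × 9.80665 = 255.757 N
0.05581 cm² × 0.0001 = 5.581×10⁻⁶ m²
P = F / A = 255.757 N / 5.581×10⁻⁶ m² = 4.58264×10⁷ Pa
4.58264×10⁷ Pa ÷ (3386.39 Pa/inHg) = 13532.5 inHg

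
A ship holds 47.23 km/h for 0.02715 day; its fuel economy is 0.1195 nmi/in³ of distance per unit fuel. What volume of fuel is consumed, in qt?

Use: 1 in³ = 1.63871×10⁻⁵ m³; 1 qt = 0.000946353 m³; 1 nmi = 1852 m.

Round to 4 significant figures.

2.408 qt

47.23 km/h → 13.1194 m/s
0.02715 day → 2345.76 s
d = v × t = 13.1194 × 2345.76 = 30775 m
0.1195 nmi/in³ → 1.35054×10⁷ m/m³
V = d / (distance per unit fuel) = 30775 / 1.35054×10⁷ = 0.00227872 m³
In qt: 0.00227872 / 0.000946353 = 2.4079 qt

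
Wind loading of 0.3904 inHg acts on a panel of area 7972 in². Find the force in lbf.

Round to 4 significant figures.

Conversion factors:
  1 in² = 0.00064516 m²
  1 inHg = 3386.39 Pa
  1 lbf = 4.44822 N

0.3904 inHg × 3386.39 → 1322.05 Pa
7972 in² × 0.00064516 → 5.14322 m²
F = P × A = 1322.05 Pa × 5.14322 m² = 6799.59 N
6799.59 N ÷ (4.44822 N/lbf) = 1528.61 lbf

1529 lbf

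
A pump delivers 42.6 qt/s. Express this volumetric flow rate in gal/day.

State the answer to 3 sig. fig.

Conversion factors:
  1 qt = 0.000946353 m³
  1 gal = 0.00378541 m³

9.20×10⁵ gal/day

42.6 qt/s × 0.000946353 m³/qt = 0.0403146 m³/s
0.0403146 m³/s ÷ 0.00378541 m³/gal × 86400 s/day = 920160 gal/day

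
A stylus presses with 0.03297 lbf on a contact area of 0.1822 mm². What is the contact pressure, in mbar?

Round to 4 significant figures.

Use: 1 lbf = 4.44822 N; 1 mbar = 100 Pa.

8049 mbar

0.03297 lbf × 4.44822 → 0.146658 N
0.1822 mm² × 10⁻⁶ → 1.822×10⁻⁷ m²
P = F / A = 0.146658 N / 1.822×10⁻⁷ m² = 804929 Pa
804929 Pa ÷ (100 Pa/mbar) = 8049.29 mbar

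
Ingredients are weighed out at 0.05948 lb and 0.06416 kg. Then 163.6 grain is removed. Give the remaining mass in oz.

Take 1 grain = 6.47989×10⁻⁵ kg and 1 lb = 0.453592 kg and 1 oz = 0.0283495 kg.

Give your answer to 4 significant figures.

0.05948 lb × 0.453592 = 0.0269797 kg
0.06416 kg (already kg)
163.6 grain × 6.47989×10⁻⁵ = 0.0106011 kg
Net: 0.0269797 + 0.06416 − 0.0106011 = 0.0805386 kg
In oz: 0.0805386 / 0.0283495 = 2.84092 oz

2.841 oz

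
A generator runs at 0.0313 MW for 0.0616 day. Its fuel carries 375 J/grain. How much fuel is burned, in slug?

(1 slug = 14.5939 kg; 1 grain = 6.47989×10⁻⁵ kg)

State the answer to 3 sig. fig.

1.97 slug

0.0313 MW → 31300 W
0.0616 day → 5322.24 s
E = P × t = 31300 × 5322.24 = 1.66586×10⁸ J
375 J/grain → 5.78714×10⁶ J/kg
m = E / e_s = 1.66586×10⁸ / 5.78714×10⁶ = 28.7855 kg
In slug: 28.7855 / 14.5939 = 1.97243 slug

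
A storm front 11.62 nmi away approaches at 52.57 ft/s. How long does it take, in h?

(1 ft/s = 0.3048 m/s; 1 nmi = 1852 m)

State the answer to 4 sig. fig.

11.62 nmi × 1852 → 21520.2 m
52.57 ft/s × 0.3048 → 16.0233 m/s
t = d / v = 21520.2 m / 16.0233 m/s = 1343.06 s
1343.06 s ÷ (3600 s/h) = 0.373072 h

0.3731 h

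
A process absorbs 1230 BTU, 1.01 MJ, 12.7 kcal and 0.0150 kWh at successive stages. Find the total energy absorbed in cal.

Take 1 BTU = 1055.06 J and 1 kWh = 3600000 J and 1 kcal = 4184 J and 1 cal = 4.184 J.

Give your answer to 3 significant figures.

1230 BTU × 1055.06 = 1.29772×10⁶ J
1.01 MJ × 1000000 = 1.01×10⁶ J
12.7 kcal × 4184 = 53136.8 J
0.0150 kWh × 3600000 = 54000 J
Combined: 1.29772×10⁶ + 1.01×10⁶ + 53136.8 + 54000 = 2.41486×10⁶ J
In cal: 2.41486×10⁶ / 4.184 = 577165 cal

5.77×10⁵ cal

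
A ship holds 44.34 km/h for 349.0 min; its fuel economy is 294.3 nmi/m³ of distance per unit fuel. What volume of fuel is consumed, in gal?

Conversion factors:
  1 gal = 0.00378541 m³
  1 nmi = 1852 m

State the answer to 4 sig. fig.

125.0 gal

44.34 km/h → 12.3167 m/s
349.0 min → 20940 s
d = v × t = 12.3167 × 20940 = 257912 m
294.3 nmi/m³ → 545044 m/m³
V = d / (distance per unit fuel) = 257912 / 545044 = 0.473195 m³
In gal: 0.473195 / 0.00378541 = 125.005 gal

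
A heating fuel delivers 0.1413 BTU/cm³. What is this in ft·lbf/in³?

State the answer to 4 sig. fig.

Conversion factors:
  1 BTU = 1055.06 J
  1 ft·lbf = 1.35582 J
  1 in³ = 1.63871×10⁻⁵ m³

1802 ft·lbf/in³

0.1413 BTU/cm³ × 1055.06 J/BTU ÷ 10⁻⁶ m³/cm³ = 1.4908×10⁸ J/m³
1.4908×10⁸ J/m³ ÷ 1.35582 J/ft·lbf × 1.63871×10⁻⁵ m³/in³ = 1801.85 ft·lbf/in³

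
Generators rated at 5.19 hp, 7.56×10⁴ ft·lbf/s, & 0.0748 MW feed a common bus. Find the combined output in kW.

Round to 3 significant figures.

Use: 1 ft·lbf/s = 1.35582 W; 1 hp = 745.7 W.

181 kW

5.19 hp × 745.7 → 3870.18 W
7.56×10⁴ ft·lbf/s × 1.35582 → 102500 W
0.0748 MW × 1000000 → 74800 W
Combined: 3870.18 + 102500 + 74800 = 181170 W
In kW: 181170 / 1000 = 181.17 kW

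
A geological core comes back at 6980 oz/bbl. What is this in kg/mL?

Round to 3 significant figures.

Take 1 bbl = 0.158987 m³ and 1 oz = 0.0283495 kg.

6980 oz/bbl × 0.0283495 kg/oz ÷ 0.158987 m³/bbl = 1244.63 kg/m³
1244.63 kg/m³ × 10⁻⁶ m³/mL = 0.00124463 kg/mL

0.00124 kg/mL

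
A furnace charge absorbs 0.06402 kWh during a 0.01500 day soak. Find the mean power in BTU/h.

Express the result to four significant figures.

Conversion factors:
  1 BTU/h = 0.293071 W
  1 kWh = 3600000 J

606.8 BTU/h

0.06402 kWh × 3600000 → 230472 J
0.01500 day × 86400 → 1296 s
P = E / t = 230472 J / 1296 s = 177.833 W
177.833 W ÷ (0.293071 W/BTU/h) = 606.792 BTU/h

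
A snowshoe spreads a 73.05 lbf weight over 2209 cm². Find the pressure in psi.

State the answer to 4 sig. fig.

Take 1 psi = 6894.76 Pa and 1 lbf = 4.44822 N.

73.05 lbf × 4.44822 = 324.942 N
2209 cm² × 0.0001 = 0.2209 m²
P = F / A = 324.942 N / 0.2209 m² = 1470.99 Pa
1470.99 Pa ÷ (6894.76 Pa/psi) = 0.213349 psi

0.2133 psi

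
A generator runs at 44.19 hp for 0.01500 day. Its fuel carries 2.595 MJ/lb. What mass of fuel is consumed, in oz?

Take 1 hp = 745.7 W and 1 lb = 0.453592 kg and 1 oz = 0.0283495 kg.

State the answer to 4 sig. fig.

44.19 hp → 32952.5 W
0.01500 day → 1296 s
E = P × t = 32952.5 × 1296 = 4.27064×10⁷ J
2.595 MJ/lb → 5.721×10⁶ J/kg
m = E / e_s = 4.27064×10⁷ / 5.721×10⁶ = 7.46485 kg
In oz: 7.46485 / 0.0283495 = 263.315 oz

263.3 oz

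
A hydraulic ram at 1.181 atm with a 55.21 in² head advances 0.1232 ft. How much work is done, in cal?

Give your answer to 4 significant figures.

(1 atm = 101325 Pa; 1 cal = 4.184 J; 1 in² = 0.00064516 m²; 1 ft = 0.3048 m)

1.181 atm → 119665 Pa
55.21 in² → 0.0356193 m²
F = P × A = 119665 × 0.0356193 = 4262.38 N
0.1232 ft → 0.0375514 m
W = F × d = 4262.38 × 0.0375514 = 160.058 J
In cal: 160.058 / 4.184 = 38.2548 cal

38.25 cal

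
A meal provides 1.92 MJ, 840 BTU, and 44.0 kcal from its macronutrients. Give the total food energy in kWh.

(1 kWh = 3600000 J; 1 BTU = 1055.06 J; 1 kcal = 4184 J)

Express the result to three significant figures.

1.92 MJ × 1000000 = 1.92×10⁶ J
840 BTU × 1055.06 = 886250 J
44.0 kcal × 4184 = 184096 J
Combined: 1.92×10⁶ + 886250 + 184096 = 2.99035×10⁶ J
In kWh: 2.99035×10⁶ / 3600000 = 0.830653 kWh

0.831 kWh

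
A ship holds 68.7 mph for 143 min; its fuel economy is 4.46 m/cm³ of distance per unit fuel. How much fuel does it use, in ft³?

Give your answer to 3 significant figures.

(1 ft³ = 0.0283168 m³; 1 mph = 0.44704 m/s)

68.7 mph → 30.7116 m/s
143 min → 8580 s
d = v × t = 30.7116 × 8580 = 263506 m
4.46 m/cm³ → 4.46×10⁶ m/m³
V = d / (distance per unit fuel) = 263506 / 4.46×10⁶ = 0.0590821 m³
In ft³: 0.0590821 / 0.0283168 = 2.08647 ft³

2.09 ft³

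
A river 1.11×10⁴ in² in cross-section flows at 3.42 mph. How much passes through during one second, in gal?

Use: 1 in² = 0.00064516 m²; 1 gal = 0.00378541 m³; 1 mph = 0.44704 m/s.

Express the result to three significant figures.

2890 gal

3.42 mph × 0.44704 = 1.52888 m/s
1.11×10⁴ in² × 0.00064516 = 7.16128 m²
V = v × A × t = 1.52888 m/s × 7.16128 m² × 1 s = 10.9487 m³
10.9487 m³ ÷ (0.00378541 m³/gal) = 2892.34 gal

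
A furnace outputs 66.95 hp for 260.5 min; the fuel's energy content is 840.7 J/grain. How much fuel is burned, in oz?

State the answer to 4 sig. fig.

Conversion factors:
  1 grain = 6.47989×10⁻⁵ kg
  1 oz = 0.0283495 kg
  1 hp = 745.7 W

66.95 hp → 49924.6 W
260.5 min → 15630 s
E = P × t = 49924.6 × 15630 = 7.80321×10⁸ J
840.7 J/grain → 1.2974×10⁷ J/kg
m = E / e_s = 7.80321×10⁸ / 1.2974×10⁷ = 60.145 kg
In oz: 60.145 / 0.0283495 = 2121.55 oz

2122 oz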